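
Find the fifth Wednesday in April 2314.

April 29, 2314

April 1, 2314 is a Wednesday.
The first Wednesday is therefore April 1 (same day).
The fifth Wednesday is 1 + 4×7 = April 29.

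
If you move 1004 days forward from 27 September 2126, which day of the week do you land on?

Monday

Sep 27, 2126 is a Friday.
1004 mod 7 = 3, so 1004 days after a Friday is Friday + 3 = Monday.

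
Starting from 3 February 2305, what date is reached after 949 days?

+365 (one year) → Feb 3, 2306 (584 left).
+365 (one year) → Feb 3, 2307 (219 left).
Feb has 28 days: +26 → Mar 1, 2307 (193 left).
Mar has 31 days: +31 → Apr 1, 2307 (162 left).
Apr has 30 days: +30 → May 1, 2307 (132 left).
May has 31 days: +31 → Jun 1, 2307 (101 left).
Jun has 30 days: +30 → Jul 1, 2307 (71 left).
Jul has 31 days: +31 → Aug 1, 2307 (40 left).
Aug has 31 days: +31 → Sep 1, 2307 (9 left).
+9 → Sep 10, 2307.

September 10, 2307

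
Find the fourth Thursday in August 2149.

August 1, 2149 is a Friday.
The first Thursday is therefore August 7 (6 days later).
The fourth Thursday is 7 + 3×7 = August 28.

August 28, 2149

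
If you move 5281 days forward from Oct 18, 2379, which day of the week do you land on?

First find the weekday of Oct 18, 2379. Doomsday rule: the anchor day for the 2300s is Wednesday. For year 79: 79÷12 = 6 r 7, and 7÷4 = 1, so 6+7+1 = 14.
Wednesday + 14 ≡ Wednesday — that's 2379's doomsday.
In October the doomsday date is Oct 10.
Oct 18 is 8 days after Oct 10; 8 mod 7 = 1, so Wednesday + 1 = Thursday.
5281 mod 7 = 3, so 5281 days after a Thursday is Thursday + 3 = Sunday.

Sunday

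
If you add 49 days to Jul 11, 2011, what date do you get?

August 29, 2011

Jul has 31 days: +21 → Aug 1, 2011 (28 left).
+28 → Aug 29, 2011.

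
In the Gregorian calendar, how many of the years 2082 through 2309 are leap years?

54

Multiples of 4 in [2082,2309]: 57.
Of those, multiples of 100: 3 (not leap unless ÷400).
Multiples of 400: 0.
Leap years = 57 − 3 + 0 = 54.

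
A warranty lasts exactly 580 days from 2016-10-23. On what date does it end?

+365 (one year) → Oct 23, 2017 (215 left).
Oct has 31 days: +9 → Nov 1, 2017 (206 left).
Nov has 30 days: +30 → Dec 1, 2017 (176 left).
Dec has 31 days: +31 → Jan 1, 2018 (145 left).
Jan has 31 days: +31 → Feb 1, 2018 (114 left).
Feb has 28 days: +28 → Mar 1, 2018 (86 left).
Mar has 31 days: +31 → Apr 1, 2018 (55 left).
Apr has 30 days: +30 → May 1, 2018 (25 left).
+25 → May 26, 2018.

May 26, 2018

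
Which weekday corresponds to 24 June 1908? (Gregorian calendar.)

January 1, 1908 is a Wednesday.
Jan 1, 1908 → Feb 1, 1908: 31 days (January has 31).
Feb 1, 1908 → Mar 1, 1908: 29 days (February has 29).
Mar 1, 1908 → Apr 1, 1908: 31 days (March has 31).
Apr 1, 1908 → May 1, 1908: 30 days (April has 30).
May 1, 1908 → Jun 1, 1908: 31 days (May has 31).
Jun 1, 1908 → Jun 24, 1908: 23 days.
Total: 175 days.
175 mod 7 = 0, so Wednesday + 0 = Wednesday.

Wednesday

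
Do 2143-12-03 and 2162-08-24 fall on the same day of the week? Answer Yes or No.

Yes

From Dec 3, 2143 to Aug 24, 2162 is 6839 days.
6839 mod 7 = 0, so they are the same weekday.
(Dec 3, 2143 is a Tuesday; Aug 24, 2162 is a Tuesday.)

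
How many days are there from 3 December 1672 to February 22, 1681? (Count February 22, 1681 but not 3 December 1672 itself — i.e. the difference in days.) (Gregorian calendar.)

Dec 3, 1672 → Dec 3, 1673: 365 days.
Dec 3, 1673 → Dec 3, 1674: 365 days.
Dec 3, 1674 → Dec 3, 1675: 365 days.
Dec 3, 1675 → Dec 3, 1676: 366 days (Feb 29, 1676 is in that span).
Dec 3, 1676 → Dec 3, 1677: 365 days.
Dec 3, 1677 → Dec 3, 1678: 365 days.
Dec 3, 1678 → Dec 3, 1679: 365 days.
Dec 3, 1679 → Dec 3, 1680: 366 days (Feb 29, 1680 is in that span).
Dec 3, 1680 → Jan 3, 1681: 31 days (December has 31).
Jan 3, 1681 → Feb 3, 1681: 31 days (January has 31).
Feb 3, 1681 → Feb 22, 1681: 19 days.
Total: 3003 days.

3003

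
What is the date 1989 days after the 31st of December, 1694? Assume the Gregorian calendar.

+365 (one year) → Dec 31, 1695 (1624 left).
+366 (one year; includes Feb 29, 1696) → Dec 31, 1696 (1258 left).
+365 (one year) → Dec 31, 1697 (893 left).
+365 (one year) → Dec 31, 1698 (528 left).
+365 (one year) → Dec 31, 1699 (163 left).
Dec has 31 days: +1 → Jan 1, 1700 (162 left).
Jan has 31 days: +31 → Feb 1, 1700 (131 left).
Feb has 28 days: +28 → Mar 1, 1700 (103 left).
Mar has 31 days: +31 → Apr 1, 1700 (72 left).
Apr has 30 days: +30 → May 1, 1700 (42 left).
May has 31 days: +31 → Jun 1, 1700 (11 left).
+11 → Jun 12, 1700.

June 12, 1700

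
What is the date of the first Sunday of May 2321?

May 1, 2321 is a Sunday.
The first Sunday is therefore May 1 (same day).

May 1, 2321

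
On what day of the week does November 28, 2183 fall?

Friday

Doomsday rule: the anchor day for the 2100s is Sunday. For year 83: 83÷12 = 6 r 11, and 11÷4 = 2, so 6+11+2 = 19.
Sunday + 19 ≡ Friday — that's 2183's doomsday.
In November the doomsday date is Nov 7.
Nov 28 is 21 days after Nov 7; 21 mod 7 = 0, so Friday + 0 = Friday.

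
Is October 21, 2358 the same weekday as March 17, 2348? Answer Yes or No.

No

From Mar 17, 2348 to Oct 21, 2358 is 3870 days.
3870 mod 7 = 6, so they are different weekdays.
(Mar 17, 2348 is a Wednesday; Oct 21, 2358 is a Tuesday.)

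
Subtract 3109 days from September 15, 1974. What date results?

−365 (one year) → Sep 15, 1973 (2744 left).
−365 (one year) → Sep 15, 1972 (2379 left).
−366 (one year; includes Feb 29, 1972) → Sep 15, 1971 (2013 left).
−365 (one year) → Sep 15, 1970 (1648 left).
−365 (one year) → Sep 15, 1969 (1283 left).
−365 (one year) → Sep 15, 1968 (918 left).
−366 (one year; includes Feb 29, 1968) → Sep 15, 1967 (552 left).
−365 (one year) → Sep 15, 1966 (187 left).
−15 → Aug 31, 1966 (end of Aug, 31 days; 172 left).
−31 → Jul 31, 1966 (end of Jul, 31 days; 141 left).
−31 → Jun 30, 1966 (end of Jun, 30 days; 110 left).
−30 → May 31, 1966 (end of May, 31 days; 80 left).
−31 → Apr 30, 1966 (end of Apr, 30 days; 49 left).
−30 → Mar 31, 1966 (end of Mar, 31 days; 19 left).
−19 → Mar 12, 1966.

March 12, 1966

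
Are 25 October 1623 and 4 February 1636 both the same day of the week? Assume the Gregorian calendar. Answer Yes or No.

From Oct 25, 1623 to Feb 4, 1636 is 4485 days.
4485 mod 7 = 5, so they are different weekdays.
(Oct 25, 1623 is a Wednesday; Feb 4, 1636 is a Monday.)

No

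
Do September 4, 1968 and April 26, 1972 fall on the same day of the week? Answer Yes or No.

From Sep 4, 1968 to Apr 26, 1972 is 1330 days.
1330 mod 7 = 0, so they are the same weekday.
(Sep 4, 1968 is a Wednesday; Apr 26, 1972 is a Wednesday.)

Yes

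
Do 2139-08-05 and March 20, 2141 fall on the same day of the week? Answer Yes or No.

No

From Aug 5, 2139 to Mar 20, 2141 is 593 days.
593 mod 7 = 5, so they are different weekdays.
(Aug 5, 2139 is a Wednesday; Mar 20, 2141 is a Monday.)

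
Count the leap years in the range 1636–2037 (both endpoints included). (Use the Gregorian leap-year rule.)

98

Multiples of 4 in [1636,2037]: 101.
Of those, multiples of 100: 4 (not leap unless ÷400).
Multiples of 400: 1.
Leap years = 101 − 4 + 1 = 98.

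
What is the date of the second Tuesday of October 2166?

October 14, 2166

October 1, 2166 is a Wednesday.
The first Tuesday is therefore October 7 (6 days later).
The second Tuesday is 7 + 1×7 = October 14.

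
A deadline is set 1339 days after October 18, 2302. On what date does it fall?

+365 (one year) → Oct 18, 2303 (974 left).
+366 (one year; includes Feb 29, 2304) → Oct 18, 2304 (608 left).
+365 (one year) → Oct 18, 2305 (243 left).
Oct has 31 days: +14 → Nov 1, 2305 (229 left).
Nov has 30 days: +30 → Dec 1, 2305 (199 left).
Dec has 31 days: +31 → Jan 1, 2306 (168 left).
Jan has 31 days: +31 → Feb 1, 2306 (137 left).
Feb has 28 days: +28 → Mar 1, 2306 (109 left).
Mar has 31 days: +31 → Apr 1, 2306 (78 left).
Apr has 30 days: +30 → May 1, 2306 (48 left).
May has 31 days: +31 → Jun 1, 2306 (17 left).
+17 → Jun 18, 2306.

June 18, 2306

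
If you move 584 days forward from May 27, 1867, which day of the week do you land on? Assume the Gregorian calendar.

First find the weekday of May 27, 1867. Doomsday rule: the anchor day for the 1800s is Friday. For year 67: 67÷12 = 5 r 7, and 7÷4 = 1, so 5+7+1 = 13.
Friday + 13 ≡ Thursday — that's 1867's doomsday.
In May the doomsday date is May 9.
May 27 is 18 days after May 9; 18 mod 7 = 4, so Thursday + 4 = Monday.
584 mod 7 = 3, so 584 days after a Monday is Monday + 3 = Thursday.

Thursday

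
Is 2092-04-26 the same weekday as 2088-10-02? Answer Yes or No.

From Oct 2, 2088 to Apr 26, 2092 is 1302 days.
1302 mod 7 = 0, so they are the same weekday.
(Oct 2, 2088 is a Saturday; Apr 26, 2092 is a Saturday.)

Yes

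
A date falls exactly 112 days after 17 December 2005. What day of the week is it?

Saturday

Dec 17, 2005 is a Saturday.
112 mod 7 = 0, so 112 days after a Saturday is Saturday + 0 = Saturday.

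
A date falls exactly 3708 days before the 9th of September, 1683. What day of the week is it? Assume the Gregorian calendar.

Saturday

Sep 9, 1683 is a Thursday.
3708 mod 7 = 5, so 3708 days before a Thursday is Thursday − 5 = Saturday.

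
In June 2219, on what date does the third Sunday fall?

June 1, 2219 is a Tuesday.
The first Sunday is therefore June 6 (5 days later).
The third Sunday is 6 + 2×7 = June 20.

June 20, 2219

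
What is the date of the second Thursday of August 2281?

August 11, 2281

August 1, 2281 is a Monday.
The first Thursday is therefore August 4 (3 days later).
The second Thursday is 4 + 1×7 = August 11.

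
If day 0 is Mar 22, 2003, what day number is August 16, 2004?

Mar 22, 2003 → Mar 22, 2004: 366 days (Feb 29, 2004 is in that span).
Mar 22, 2004 → Apr 22, 2004: 31 days (March has 31).
Apr 22, 2004 → May 22, 2004: 30 days (April has 30).
May 22, 2004 → Jun 22, 2004: 31 days (May has 31).
Jun 22, 2004 → Jul 22, 2004: 30 days (June has 30).
Jul 22, 2004 → Aug 16, 2004: 25 days.
Total: 513 days.

513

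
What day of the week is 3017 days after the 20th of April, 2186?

Thursday

Apr 20, 2186 is a Thursday.
3017 mod 7 = 0, so 3017 days after a Thursday is Thursday + 0 = Thursday.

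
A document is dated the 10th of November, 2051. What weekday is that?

Friday

Doomsday rule: the anchor day for the 2000s is Tuesday. For year 51: 51÷12 = 4 r 3, and 3÷4 = 0, so 4+3+0 = 7.
Tuesday + 7 ≡ Tuesday — that's 2051's doomsday.
In November the doomsday date is Nov 7.
Nov 10 is 3 days after Nov 7; 3 mod 7 = 3, so Tuesday + 3 = Friday.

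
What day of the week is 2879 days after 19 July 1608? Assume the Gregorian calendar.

Jul 19, 1608 is a Saturday.
2879 mod 7 = 2, so 2879 days after a Saturday is Saturday + 2 = Monday.

Monday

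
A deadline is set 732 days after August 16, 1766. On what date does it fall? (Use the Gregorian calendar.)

+365 (one year) → Aug 16, 1767 (367 left).
Aug has 31 days: +16 → Sep 1, 1767 (351 left).
Sep has 30 days: +30 → Oct 1, 1767 (321 left).
Oct has 31 days: +31 → Nov 1, 1767 (290 left).
Nov has 30 days: +30 → Dec 1, 1767 (260 left).
Dec has 31 days: +31 → Jan 1, 1768 (229 left).
Jan has 31 days: +31 → Feb 1, 1768 (198 left).
Feb has 29 days: +29 → Mar 1, 1768 (169 left).
Mar has 31 days: +31 → Apr 1, 1768 (138 left).
Apr has 30 days: +30 → May 1, 1768 (108 left).
May has 31 days: +31 → Jun 1, 1768 (77 left).
Jun has 30 days: +30 → Jul 1, 1768 (47 left).
Jul has 31 days: +31 → Aug 1, 1768 (16 left).
+16 → Aug 17, 1768.

August 17, 1768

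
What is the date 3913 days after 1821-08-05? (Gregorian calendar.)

April 22, 1832

+365 (one year) → Aug 5, 1822 (3548 left).
+365 (one year) → Aug 5, 1823 (3183 left).
+366 (one year; includes Feb 29, 1824) → Aug 5, 1824 (2817 left).
+365 (one year) → Aug 5, 1825 (2452 left).
+365 (one year) → Aug 5, 1826 (2087 left).
+365 (one year) → Aug 5, 1827 (1722 left).
+366 (one year; includes Feb 29, 1828) → Aug 5, 1828 (1356 left).
+365 (one year) → Aug 5, 1829 (991 left).
+365 (one year) → Aug 5, 1830 (626 left).
+365 (one year) → Aug 5, 1831 (261 left).
Aug has 31 days: +27 → Sep 1, 1831 (234 left).
Sep has 30 days: +30 → Oct 1, 1831 (204 left).
Oct has 31 days: +31 → Nov 1, 1831 (173 left).
Nov has 30 days: +30 → Dec 1, 1831 (143 left).
Dec has 31 days: +31 → Jan 1, 1832 (112 left).
Jan has 31 days: +31 → Feb 1, 1832 (81 left).
Feb has 29 days: +29 → Mar 1, 1832 (52 left).
Mar has 31 days: +31 → Apr 1, 1832 (21 left).
+21 → Apr 22, 1832.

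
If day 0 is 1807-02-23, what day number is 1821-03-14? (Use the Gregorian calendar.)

Feb 23, 1807 → Feb 23, 1808: 365 days.
Feb 23, 1808 → Feb 23, 1809: 366 days (Feb 29, 1808 is in that span).
Feb 23, 1809 → Feb 23, 1810: 365 days.
Feb 23, 1810 → Feb 23, 1811: 365 days.
Feb 23, 1811 → Feb 23, 1812: 365 days.
Feb 23, 1812 → Feb 23, 1813: 366 days (Feb 29, 1812 is in that span).
Feb 23, 1813 → Feb 23, 1814: 365 days.
Feb 23, 1814 → Feb 23, 1815: 365 days.
Feb 23, 1815 → Feb 23, 1816: 365 days.
Feb 23, 1816 → Feb 23, 1817: 366 days (Feb 29, 1816 is in that span).
Feb 23, 1817 → Feb 23, 1818: 365 days.
Feb 23, 1818 → Feb 23, 1819: 365 days.
Feb 23, 1819 → Feb 23, 1820: 365 days.
Feb 23, 1820 → Mar 23, 1820: 29 days (February has 29).
Mar 23, 1820 → Apr 23, 1820: 31 days (March has 31).
Apr 23, 1820 → May 23, 1820: 30 days (April has 30).
May 23, 1820 → Jun 23, 1820: 31 days (May has 31).
Jun 23, 1820 → Jul 23, 1820: 30 days (June has 30).
Jul 23, 1820 → Aug 23, 1820: 31 days (July has 31).
Aug 23, 1820 → Sep 23, 1820: 31 days (August has 31).
Sep 23, 1820 → Oct 23, 1820: 30 days (September has 30).
Oct 23, 1820 → Nov 23, 1820: 31 days (October has 31).
Nov 23, 1820 → Dec 23, 1820: 30 days (November has 30).
Dec 23, 1820 → Jan 23, 1821: 31 days (December has 31).
Jan 23, 1821 → Feb 23, 1821: 31 days (January has 31).
Feb 23, 1821 → Mar 14, 1821: 19 days.
Total: 5133 days.

5133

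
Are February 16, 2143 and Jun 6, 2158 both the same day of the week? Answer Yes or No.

From Feb 16, 2143 to Jun 6, 2158 is 5589 days.
5589 mod 7 = 3, so they are different weekdays.
(Feb 16, 2143 is a Saturday; Jun 6, 2158 is a Tuesday.)

No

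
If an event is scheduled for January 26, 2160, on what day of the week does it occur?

Doomsday rule: the anchor day for the 2100s is Sunday. For year 60: 60÷12 = 5 r 0, and 0÷4 = 0, so 5+0+0 = 5.
Sunday + 5 ≡ Friday — that's 2160's doomsday.
In January the doomsday date is Jan 4 (2160 is a leap year (divisible by 4)).
Jan 26 is 22 days after Jan 4; 22 mod 7 = 1, so Friday + 1 = Saturday.

Saturday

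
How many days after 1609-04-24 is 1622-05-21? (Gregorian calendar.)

4775

Apr 24, 1609 → Apr 24, 1610: 365 days.
Apr 24, 1610 → Apr 24, 1611: 365 days.
Apr 24, 1611 → Apr 24, 1612: 366 days (Feb 29, 1612 is in that span).
Apr 24, 1612 → Apr 24, 1613: 365 days.
Apr 24, 1613 → Apr 24, 1614: 365 days.
Apr 24, 1614 → Apr 24, 1615: 365 days.
Apr 24, 1615 → Apr 24, 1616: 366 days (Feb 29, 1616 is in that span).
Apr 24, 1616 → Apr 24, 1617: 365 days.
Apr 24, 1617 → Apr 24, 1618: 365 days.
Apr 24, 1618 → Apr 24, 1619: 365 days.
Apr 24, 1619 → Apr 24, 1620: 366 days (Feb 29, 1620 is in that span).
Apr 24, 1620 → Apr 24, 1621: 365 days.
Apr 24, 1621 → May 24, 1621: 30 days (April has 30).
May 24, 1621 → Jun 24, 1621: 31 days (May has 31).
Jun 24, 1621 → Jul 24, 1621: 30 days (June has 30).
Jul 24, 1621 → Aug 24, 1621: 31 days (July has 31).
Aug 24, 1621 → Sep 24, 1621: 31 days (August has 31).
Sep 24, 1621 → Oct 24, 1621: 30 days (September has 30).
Oct 24, 1621 → Nov 24, 1621: 31 days (October has 31).
Nov 24, 1621 → Dec 24, 1621: 30 days (November has 30).
Dec 24, 1621 → Jan 24, 1622: 31 days (December has 31).
Jan 24, 1622 → Feb 24, 1622: 31 days (January has 31).
Feb 24, 1622 → Mar 24, 1622: 28 days (February has 28).
Mar 24, 1622 → Apr 24, 1622: 31 days (March has 31).
Apr 24, 1622 → May 21, 1622: 27 days.
Total: 4775 days.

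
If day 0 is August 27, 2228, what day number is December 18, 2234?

2304

Aug 27, 2228 → Aug 27, 2229: 365 days.
Aug 27, 2229 → Aug 27, 2230: 365 days.
Aug 27, 2230 → Aug 27, 2231: 365 days.
Aug 27, 2231 → Aug 27, 2232: 366 days (Feb 29, 2232 is in that span).
Aug 27, 2232 → Aug 27, 2233: 365 days.
Aug 27, 2233 → Aug 27, 2234: 365 days.
Aug 27, 2234 → Sep 27, 2234: 31 days (August has 31).
Sep 27, 2234 → Oct 27, 2234: 30 days (September has 30).
Oct 27, 2234 → Nov 27, 2234: 31 days (October has 31).
Nov 27, 2234 → Dec 18, 2234: 21 days.
Total: 2304 days.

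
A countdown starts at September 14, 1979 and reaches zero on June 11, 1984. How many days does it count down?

Sep 14, 1979 → Sep 14, 1980: 366 days (Feb 29, 1980 is in that span).
Sep 14, 1980 → Sep 14, 1981: 365 days.
Sep 14, 1981 → Sep 14, 1982: 365 days.
Sep 14, 1982 → Sep 14, 1983: 365 days.
Sep 14, 1983 → Oct 14, 1983: 30 days (September has 30).
Oct 14, 1983 → Nov 14, 1983: 31 days (October has 31).
Nov 14, 1983 → Dec 14, 1983: 30 days (November has 30).
Dec 14, 1983 → Jan 14, 1984: 31 days (December has 31).
Jan 14, 1984 → Feb 14, 1984: 31 days (January has 31).
Feb 14, 1984 → Mar 14, 1984: 29 days (February has 29).
Mar 14, 1984 → Apr 14, 1984: 31 days (March has 31).
Apr 14, 1984 → May 14, 1984: 30 days (April has 30).
May 14, 1984 → Jun 11, 1984: 28 days.
Total: 1732 days.

1732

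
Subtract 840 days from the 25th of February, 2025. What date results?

−366 (one year; includes Feb 29, 2024) → Feb 25, 2024 (474 left).
−365 (one year) → Feb 25, 2023 (109 left).
−25 → Jan 31, 2023 (end of Jan, 31 days; 84 left).
−31 → Dec 31, 2022 (end of Dec, 31 days; 53 left).
−31 → Nov 30, 2022 (end of Nov, 30 days; 22 left).
−22 → Nov 8, 2022.

November 8, 2022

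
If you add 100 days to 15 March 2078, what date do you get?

June 23, 2078

Mar has 31 days: +17 → Apr 1, 2078 (83 left).
Apr has 30 days: +30 → May 1, 2078 (53 left).
May has 31 days: +31 → Jun 1, 2078 (22 left).
+22 → Jun 23, 2078.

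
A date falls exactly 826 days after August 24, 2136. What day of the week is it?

Friday

Aug 24, 2136 is a Friday.
826 mod 7 = 0, so 826 days after a Friday is Friday + 0 = Friday.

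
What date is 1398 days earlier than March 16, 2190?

−365 (one year) → Mar 16, 2189 (1033 left).
−365 (one year) → Mar 16, 2188 (668 left).
−366 (one year; includes Feb 29, 2188) → Mar 16, 2187 (302 left).
−16 → Feb 28, 2187 (end of Feb, 28 days; 286 left).
−28 → Jan 31, 2187 (end of Jan, 31 days; 258 left).
−31 → Dec 31, 2186 (end of Dec, 31 days; 227 left).
−31 → Nov 30, 2186 (end of Nov, 30 days; 196 left).
−30 → Oct 31, 2186 (end of Oct, 31 days; 166 left).
−31 → Sep 30, 2186 (end of Sep, 30 days; 135 left).
−30 → Aug 31, 2186 (end of Aug, 31 days; 105 left).
−31 → Jul 31, 2186 (end of Jul, 31 days; 74 left).
−31 → Jun 30, 2186 (end of Jun, 30 days; 43 left).
−30 → May 31, 2186 (end of May, 31 days; 13 left).
−13 → May 18, 2186.

May 18, 2186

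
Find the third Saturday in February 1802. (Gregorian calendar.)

February 1, 1802 is a Monday.
The first Saturday is therefore February 6 (5 days later).
The third Saturday is 6 + 2×7 = February 20.

February 20, 1802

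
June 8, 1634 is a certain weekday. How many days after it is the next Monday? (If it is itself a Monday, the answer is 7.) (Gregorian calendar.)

Jun 8, 1634 is a Thursday.
From Thursday to the next Monday is 4 days.

4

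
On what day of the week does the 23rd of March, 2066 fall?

Doomsday rule: the anchor day for the 2000s is Tuesday. For year 66: 66÷12 = 5 r 6, and 6÷4 = 1, so 5+6+1 = 12.
Tuesday + 12 ≡ Sunday — that's 2066's doomsday.
In March the doomsday date is Mar 14.
Mar 23 is 9 days after Mar 14; 9 mod 7 = 2, so Sunday + 2 = Tuesday.

Tuesday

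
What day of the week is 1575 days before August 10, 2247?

Tuesday

First find the weekday of Aug 10, 2247. Doomsday rule: the anchor day for the 2200s is Friday. For year 47: 47÷12 = 3 r 11, and 11÷4 = 2, so 3+11+2 = 16.
Friday + 16 ≡ Sunday — that's 2247's doomsday.
In August the doomsday date is Aug 8.
Aug 10 is 2 days after Aug 8; 2 mod 7 = 2, so Sunday + 2 = Tuesday.
1575 mod 7 = 0, so 1575 days before a Tuesday is Tuesday − 0 = Tuesday.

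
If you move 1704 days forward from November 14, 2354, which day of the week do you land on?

First find the weekday of Nov 14, 2354. Doomsday rule: the anchor day for the 2300s is Wednesday. For year 54: 54÷12 = 4 r 6, and 6÷4 = 1, so 4+6+1 = 11.
Wednesday + 11 ≡ Sunday — that's 2354's doomsday.
In November the doomsday date is Nov 7.
Nov 14 is 7 days after Nov 7; 7 mod 7 = 0, so Sunday + 0 = Sunday.
1704 mod 7 = 3, so 1704 days after a Sunday is Sunday + 3 = Wednesday.

Wednesday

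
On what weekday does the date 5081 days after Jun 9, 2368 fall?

First find the weekday of Jun 9, 2368. Doomsday rule: the anchor day for the 2300s is Wednesday. For year 68: 68÷12 = 5 r 8, and 8÷4 = 2, so 5+8+2 = 15.
Wednesday + 15 ≡ Thursday — that's 2368's doomsday.
In June the doomsday date is Jun 6.
Jun 9 is 3 days after Jun 6; 3 mod 7 = 3, so Thursday + 3 = Sunday.
5081 mod 7 = 6, so 5081 days after a Sunday is Sunday + 6 = Saturday.

Saturday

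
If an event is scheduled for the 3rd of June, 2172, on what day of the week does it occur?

Wednesday

Doomsday rule: the anchor day for the 2100s is Sunday. For year 72: 72÷12 = 6 r 0, and 0÷4 = 0, so 6+0+0 = 6.
Sunday + 6 ≡ Saturday — that's 2172's doomsday.
In June the doomsday date is Jun 6.
Jun 3 is 3 days before Jun 6; 3 mod 7 = 3, so Saturday − 3 = Wednesday.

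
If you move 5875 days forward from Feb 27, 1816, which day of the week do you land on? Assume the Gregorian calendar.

First find the weekday of Feb 27, 1816. Doomsday rule: the anchor day for the 1800s is Friday. For year 16: 16÷12 = 1 r 4, and 4÷4 = 1, so 1+4+1 = 6.
Friday + 6 ≡ Thursday — that's 1816's doomsday.
In February the doomsday date is Feb 29 (1816 is a leap year (divisible by 4)).
Feb 27 is 2 days before Feb 29; 2 mod 7 = 2, so Thursday − 2 = Tuesday.
5875 mod 7 = 2, so 5875 days after a Tuesday is Tuesday + 2 = Thursday.

Thursday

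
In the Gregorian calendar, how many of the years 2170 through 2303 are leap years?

31

Multiples of 4 in [2170,2303]: 33.
Of those, multiples of 100: 2 (not leap unless ÷400).
Multiples of 400: 0.
Leap years = 33 − 2 + 0 = 31.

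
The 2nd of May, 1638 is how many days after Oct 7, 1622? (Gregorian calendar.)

5686

Oct 7, 1622 → Oct 7, 1623: 365 days.
Oct 7, 1623 → Oct 7, 1624: 366 days (Feb 29, 1624 is in that span).
Oct 7, 1624 → Oct 7, 1625: 365 days.
Oct 7, 1625 → Oct 7, 1626: 365 days.
Oct 7, 1626 → Oct 7, 1627: 365 days.
Oct 7, 1627 → Oct 7, 1628: 366 days (Feb 29, 1628 is in that span).
Oct 7, 1628 → Oct 7, 1629: 365 days.
Oct 7, 1629 → Oct 7, 1630: 365 days.
Oct 7, 1630 → Oct 7, 1631: 365 days.
Oct 7, 1631 → Oct 7, 1632: 366 days (Feb 29, 1632 is in that span).
Oct 7, 1632 → Oct 7, 1633: 365 days.
Oct 7, 1633 → Oct 7, 1634: 365 days.
Oct 7, 1634 → Oct 7, 1635: 365 days.
Oct 7, 1635 → Oct 7, 1636: 366 days (Feb 29, 1636 is in that span).
Oct 7, 1636 → Oct 7, 1637: 365 days.
Oct 7, 1637 → Nov 7, 1637: 31 days (October has 31).
Nov 7, 1637 → Dec 7, 1637: 30 days (November has 30).
Dec 7, 1637 → Jan 7, 1638: 31 days (December has 31).
Jan 7, 1638 → Feb 7, 1638: 31 days (January has 31).
Feb 7, 1638 → Mar 7, 1638: 28 days (February has 28).
Mar 7, 1638 → Apr 7, 1638: 31 days (March has 31).
Apr 7, 1638 → May 2, 1638: 25 days.
Total: 5686 days.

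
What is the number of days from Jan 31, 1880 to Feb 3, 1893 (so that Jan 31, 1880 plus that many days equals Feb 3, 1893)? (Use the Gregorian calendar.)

4752

Jan 31, 1880 → Jan 31, 1881: 366 days (Feb 29, 1880 is in that span).
Jan 31, 1881 → Jan 31, 1882: 365 days.
Jan 31, 1882 → Jan 31, 1883: 365 days.
Jan 31, 1883 → Jan 31, 1884: 365 days.
Jan 31, 1884 → Jan 31, 1885: 366 days (Feb 29, 1884 is in that span).
Jan 31, 1885 → Jan 31, 1886: 365 days.
Jan 31, 1886 → Jan 31, 1887: 365 days.
Jan 31, 1887 → Jan 31, 1888: 365 days.
Jan 31, 1888 → Jan 31, 1889: 366 days (Feb 29, 1888 is in that span).
Jan 31, 1889 → Jan 31, 1890: 365 days.
Jan 31, 1890 → Jan 31, 1891: 365 days.
Jan 31, 1891 → Jan 31, 1892: 365 days.
Jan 31, 1892 → Feb 29, 1892: 29 days (January has 31).
Feb 29, 1892 → Mar 29, 1892: 29 days (February has 29).
Mar 29, 1892 → Apr 29, 1892: 31 days (March has 31).
Apr 29, 1892 → May 29, 1892: 30 days (April has 30).
May 29, 1892 → Jun 29, 1892: 31 days (May has 31).
Jun 29, 1892 → Jul 29, 1892: 30 days (June has 30).
Jul 29, 1892 → Aug 29, 1892: 31 days (July has 31).
Aug 29, 1892 → Sep 29, 1892: 31 days (August has 31).
Sep 29, 1892 → Oct 29, 1892: 30 days (September has 30).
Oct 29, 1892 → Nov 29, 1892: 31 days (October has 31).
Nov 29, 1892 → Dec 29, 1892: 30 days (November has 30).
Dec 29, 1892 → Jan 29, 1893: 31 days (December has 31).
Jan 29, 1893 → Feb 3, 1893: 5 days.
Total: 4752 days.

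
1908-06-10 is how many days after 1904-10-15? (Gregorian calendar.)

Oct 15, 1904 → Oct 15, 1905: 365 days.
Oct 15, 1905 → Oct 15, 1906: 365 days.
Oct 15, 1906 → Oct 15, 1907: 365 days.
Oct 15, 1907 → Nov 15, 1907: 31 days (October has 31).
Nov 15, 1907 → Dec 15, 1907: 30 days (November has 30).
Dec 15, 1907 → Jan 15, 1908: 31 days (December has 31).
Jan 15, 1908 → Feb 15, 1908: 31 days (January has 31).
Feb 15, 1908 → Mar 15, 1908: 29 days (February has 29).
Mar 15, 1908 → Apr 15, 1908: 31 days (March has 31).
Apr 15, 1908 → May 15, 1908: 30 days (April has 30).
May 15, 1908 → Jun 10, 1908: 26 days.
Total: 1334 days.

1334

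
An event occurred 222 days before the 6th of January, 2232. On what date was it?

−6 → Dec 31, 2231 (end of Dec, 31 days; 216 left).
−31 → Nov 30, 2231 (end of Nov, 30 days; 185 left).
−30 → Oct 31, 2231 (end of Oct, 31 days; 155 left).
−31 → Sep 30, 2231 (end of Sep, 30 days; 124 left).
−30 → Aug 31, 2231 (end of Aug, 31 days; 94 left).
−31 → Jul 31, 2231 (end of Jul, 31 days; 63 left).
−31 → Jun 30, 2231 (end of Jun, 30 days; 32 left).
−30 → May 31, 2231 (end of May, 31 days; 2 left).
−2 → May 29, 2231.

May 29, 2231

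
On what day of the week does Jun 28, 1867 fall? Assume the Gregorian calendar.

Doomsday rule: the anchor day for the 1800s is Friday. For year 67: 67÷12 = 5 r 7, and 7÷4 = 1, so 5+7+1 = 13.
Friday + 13 ≡ Thursday — that's 1867's doomsday.
In June the doomsday date is Jun 6.
Jun 28 is 22 days after Jun 6; 22 mod 7 = 1, so Thursday + 1 = Friday.

Friday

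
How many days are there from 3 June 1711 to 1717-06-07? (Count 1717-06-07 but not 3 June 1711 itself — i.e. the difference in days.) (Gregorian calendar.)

2196

Jun 3, 1711 → Jun 3, 1712: 366 days (Feb 29, 1712 is in that span).
Jun 3, 1712 → Jun 3, 1713: 365 days.
Jun 3, 1713 → Jun 3, 1714: 365 days.
Jun 3, 1714 → Jun 3, 1715: 365 days.
Jun 3, 1715 → Jun 3, 1716: 366 days (Feb 29, 1716 is in that span).
Jun 3, 1716 → Jul 3, 1716: 30 days (June has 30).
Jul 3, 1716 → Aug 3, 1716: 31 days (July has 31).
Aug 3, 1716 → Sep 3, 1716: 31 days (August has 31).
Sep 3, 1716 → Oct 3, 1716: 30 days (September has 30).
Oct 3, 1716 → Nov 3, 1716: 31 days (October has 31).
Nov 3, 1716 → Dec 3, 1716: 30 days (November has 30).
Dec 3, 1716 → Jan 3, 1717: 31 days (December has 31).
Jan 3, 1717 → Feb 3, 1717: 31 days (January has 31).
Feb 3, 1717 → Mar 3, 1717: 28 days (February has 28).
Mar 3, 1717 → Apr 3, 1717: 31 days (March has 31).
Apr 3, 1717 → May 3, 1717: 30 days (April has 30).
May 3, 1717 → Jun 3, 1717: 31 days (May has 31).
Jun 3, 1717 → Jun 7, 1717: 4 days.
Total: 2196 days.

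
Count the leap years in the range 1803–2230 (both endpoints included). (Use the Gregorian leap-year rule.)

104

Multiples of 4 in [1803,2230]: 107.
Of those, multiples of 100: 4 (not leap unless ÷400).
Multiples of 400: 1.
Leap years = 107 − 4 + 1 = 104.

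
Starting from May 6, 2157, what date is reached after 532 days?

+365 (one year) → May 6, 2158 (167 left).
May has 31 days: +26 → Jun 1, 2158 (141 left).
Jun has 30 days: +30 → Jul 1, 2158 (111 left).
Jul has 31 days: +31 → Aug 1, 2158 (80 left).
Aug has 31 days: +31 → Sep 1, 2158 (49 left).
Sep has 30 days: +30 → Oct 1, 2158 (19 left).
+19 → Oct 20, 2158.

October 20, 2158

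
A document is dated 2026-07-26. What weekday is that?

Doomsday rule: the anchor day for the 2000s is Tuesday. For year 26: 26÷12 = 2 r 2, and 2÷4 = 0, so 2+2+0 = 4.
Tuesday + 4 ≡ Saturday — that's 2026's doomsday.
In July the doomsday date is Jul 11.
Jul 26 is 15 days after Jul 11; 15 mod 7 = 1, so Saturday + 1 = Sunday.

Sunday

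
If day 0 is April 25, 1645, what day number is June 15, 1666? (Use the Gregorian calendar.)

Apr 25, 1645 → Apr 25, 1646: 365 days.
Apr 25, 1646 → Apr 25, 1647: 365 days.
Apr 25, 1647 → Apr 25, 1648: 366 days (Feb 29, 1648 is in that span).
Apr 25, 1648 → Apr 25, 1649: 365 days.
Apr 25, 1649 → Apr 25, 1650: 365 days.
Apr 25, 1650 → Apr 25, 1651: 365 days.
Apr 25, 1651 → Apr 25, 1652: 366 days (Feb 29, 1652 is in that span).
Apr 25, 1652 → Apr 25, 1653: 365 days.
Apr 25, 1653 → Apr 25, 1654: 365 days.
Apr 25, 1654 → Apr 25, 1655: 365 days.
Apr 25, 1655 → Apr 25, 1656: 366 days (Feb 29, 1656 is in that span).
Apr 25, 1656 → Apr 25, 1657: 365 days.
Apr 25, 1657 → Apr 25, 1658: 365 days.
Apr 25, 1658 → Apr 25, 1659: 365 days.
Apr 25, 1659 → Apr 25, 1660: 366 days (Feb 29, 1660 is in that span).
Apr 25, 1660 → Apr 25, 1661: 365 days.
Apr 25, 1661 → Apr 25, 1662: 365 days.
Apr 25, 1662 → Apr 25, 1663: 365 days.
Apr 25, 1663 → Apr 25, 1664: 366 days (Feb 29, 1664 is in that span).
Apr 25, 1664 → Apr 25, 1665: 365 days.
Apr 25, 1665 → Apr 25, 1666: 365 days.
Apr 25, 1666 → May 25, 1666: 30 days (April has 30).
May 25, 1666 → Jun 15, 1666: 21 days.
Total: 7721 days.

7721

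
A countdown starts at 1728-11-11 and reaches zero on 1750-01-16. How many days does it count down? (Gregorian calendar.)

Nov 11, 1728 → Nov 11, 1729: 365 days.
Nov 11, 1729 → Nov 11, 1730: 365 days.
Nov 11, 1730 → Nov 11, 1731: 365 days.
Nov 11, 1731 → Nov 11, 1732: 366 days (Feb 29, 1732 is in that span).
Nov 11, 1732 → Nov 11, 1733: 365 days.
Nov 11, 1733 → Nov 11, 1734: 365 days.
Nov 11, 1734 → Nov 11, 1735: 365 days.
Nov 11, 1735 → Nov 11, 1736: 366 days (Feb 29, 1736 is in that span).
Nov 11, 1736 → Nov 11, 1737: 365 days.
Nov 11, 1737 → Nov 11, 1738: 365 days.
Nov 11, 1738 → Nov 11, 1739: 365 days.
Nov 11, 1739 → Nov 11, 1740: 366 days (Feb 29, 1740 is in that span).
Nov 11, 1740 → Nov 11, 1741: 365 days.
Nov 11, 1741 → Nov 11, 1742: 365 days.
Nov 11, 1742 → Nov 11, 1743: 365 days.
Nov 11, 1743 → Nov 11, 1744: 366 days (Feb 29, 1744 is in that span).
Nov 11, 1744 → Nov 11, 1745: 365 days.
Nov 11, 1745 → Nov 11, 1746: 365 days.
Nov 11, 1746 → Nov 11, 1747: 365 days.
Nov 11, 1747 → Nov 11, 1748: 366 days (Feb 29, 1748 is in that span).
Nov 11, 1748 → Nov 11, 1749: 365 days.
Nov 11, 1749 → Dec 11, 1749: 30 days (November has 30).
Dec 11, 1749 → Jan 11, 1750: 31 days (December has 31).
Jan 11, 1750 → Jan 16, 1750: 5 days.
Total: 7736 days.

7736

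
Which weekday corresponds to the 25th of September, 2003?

Doomsday rule: the anchor day for the 2000s is Tuesday. For year 03: 3÷12 = 0 r 3, and 3÷4 = 0, so 0+3+0 = 3.
Tuesday + 3 ≡ Friday — that's 2003's doomsday.
In September the doomsday date is Sep 5.
Sep 25 is 20 days after Sep 5; 20 mod 7 = 6, so Friday + 6 = Thursday.

Thursday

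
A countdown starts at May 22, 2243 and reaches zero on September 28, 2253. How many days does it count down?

May 22, 2243 → May 22, 2244: 366 days (Feb 29, 2244 is in that span).
May 22, 2244 → May 22, 2245: 365 days.
May 22, 2245 → May 22, 2246: 365 days.
May 22, 2246 → May 22, 2247: 365 days.
May 22, 2247 → May 22, 2248: 366 days (Feb 29, 2248 is in that span).
May 22, 2248 → May 22, 2249: 365 days.
May 22, 2249 → May 22, 2250: 365 days.
May 22, 2250 → May 22, 2251: 365 days.
May 22, 2251 → May 22, 2252: 366 days (Feb 29, 2252 is in that span).
May 22, 2252 → May 22, 2253: 365 days.
May 22, 2253 → Jun 22, 2253: 31 days (May has 31).
Jun 22, 2253 → Jul 22, 2253: 30 days (June has 30).
Jul 22, 2253 → Aug 22, 2253: 31 days (July has 31).
Aug 22, 2253 → Sep 22, 2253: 31 days (August has 31).
Sep 22, 2253 → Sep 28, 2253: 6 days.
Total: 3782 days.

3782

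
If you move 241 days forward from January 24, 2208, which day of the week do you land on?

Wednesday

First find the weekday of Jan 24, 2208. Doomsday rule: the anchor day for the 2200s is Friday. For year 08: 8÷12 = 0 r 8, and 8÷4 = 2, so 0+8+2 = 10.
Friday + 10 ≡ Monday — that's 2208's doomsday.
In January the doomsday date is Jan 4 (2208 is a leap year (divisible by 4)).
Jan 24 is 20 days after Jan 4; 20 mod 7 = 6, so Monday + 6 = Sunday.
241 mod 7 = 3, so 241 days after a Sunday is Sunday + 3 = Wednesday.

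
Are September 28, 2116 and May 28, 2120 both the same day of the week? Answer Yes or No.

No

From Sep 28, 2116 to May 28, 2120 is 1338 days.
1338 mod 7 = 1, so they are different weekdays.
(Sep 28, 2116 is a Monday; May 28, 2120 is a Tuesday.)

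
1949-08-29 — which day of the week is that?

Monday

January 1, 1949 is a Saturday.
Jan 1, 1949 → Feb 1, 1949: 31 days (January has 31).
Feb 1, 1949 → Mar 1, 1949: 28 days (February has 28).
Mar 1, 1949 → Apr 1, 1949: 31 days (March has 31).
Apr 1, 1949 → May 1, 1949: 30 days (April has 30).
May 1, 1949 → Jun 1, 1949: 31 days (May has 31).
Jun 1, 1949 → Jul 1, 1949: 30 days (June has 30).
Jul 1, 1949 → Aug 1, 1949: 31 days (July has 31).
Aug 1, 1949 → Aug 29, 1949: 28 days.
Total: 240 days.
240 mod 7 = 2, so Saturday + 2 = Monday.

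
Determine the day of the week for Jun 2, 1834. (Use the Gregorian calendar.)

Doomsday rule: the anchor day for the 1800s is Friday. For year 34: 34÷12 = 2 r 10, and 10÷4 = 2, so 2+10+2 = 14.
Friday + 14 ≡ Friday — that's 1834's doomsday.
In June the doomsday date is Jun 6.
Jun 2 is 4 days before Jun 6; 4 mod 7 = 4, so Friday − 4 = Monday.

Monday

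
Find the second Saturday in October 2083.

October 9, 2083

October 1, 2083 is a Friday.
The first Saturday is therefore October 2 (1 days later).
The second Saturday is 2 + 1×7 = October 9.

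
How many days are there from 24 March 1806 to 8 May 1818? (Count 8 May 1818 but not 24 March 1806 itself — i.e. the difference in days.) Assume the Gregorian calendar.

4428

Mar 24, 1806 → Mar 24, 1807: 365 days.
Mar 24, 1807 → Mar 24, 1808: 366 days (Feb 29, 1808 is in that span).
Mar 24, 1808 → Mar 24, 1809: 365 days.
Mar 24, 1809 → Mar 24, 1810: 365 days.
Mar 24, 1810 → Mar 24, 1811: 365 days.
Mar 24, 1811 → Mar 24, 1812: 366 days (Feb 29, 1812 is in that span).
Mar 24, 1812 → Mar 24, 1813: 365 days.
Mar 24, 1813 → Mar 24, 1814: 365 days.
Mar 24, 1814 → Mar 24, 1815: 365 days.
Mar 24, 1815 → Mar 24, 1816: 366 days (Feb 29, 1816 is in that span).
Mar 24, 1816 → Mar 24, 1817: 365 days.
Mar 24, 1817 → Mar 24, 1818: 365 days.
Mar 24, 1818 → Apr 24, 1818: 31 days (March has 31).
Apr 24, 1818 → May 8, 1818: 14 days.
Total: 4428 days.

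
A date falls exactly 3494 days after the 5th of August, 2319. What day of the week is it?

Aug 5, 2319 is a Tuesday.
3494 mod 7 = 1, so 3494 days after a Tuesday is Tuesday + 1 = Wednesday.

Wednesday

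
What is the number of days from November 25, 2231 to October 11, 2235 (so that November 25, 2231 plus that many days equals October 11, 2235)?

1416

Nov 25, 2231 → Nov 25, 2232: 366 days (Feb 29, 2232 is in that span).
Nov 25, 2232 → Nov 25, 2233: 365 days.
Nov 25, 2233 → Nov 25, 2234: 365 days.
Nov 25, 2234 → Dec 25, 2234: 30 days (November has 30).
Dec 25, 2234 → Jan 25, 2235: 31 days (December has 31).
Jan 25, 2235 → Feb 25, 2235: 31 days (January has 31).
Feb 25, 2235 → Mar 25, 2235: 28 days (February has 28).
Mar 25, 2235 → Apr 25, 2235: 31 days (March has 31).
Apr 25, 2235 → May 25, 2235: 30 days (April has 30).
May 25, 2235 → Jun 25, 2235: 31 days (May has 31).
Jun 25, 2235 → Jul 25, 2235: 30 days (June has 30).
Jul 25, 2235 → Aug 25, 2235: 31 days (July has 31).
Aug 25, 2235 → Sep 25, 2235: 31 days (August has 31).
Sep 25, 2235 → Oct 11, 2235: 16 days.
Total: 1416 days.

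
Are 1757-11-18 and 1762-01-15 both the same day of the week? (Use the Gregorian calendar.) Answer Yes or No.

Yes

From Nov 18, 1757 to Jan 15, 1762 is 1519 days.
1519 mod 7 = 0, so they are the same weekday.
(Nov 18, 1757 is a Friday; Jan 15, 1762 is a Friday.)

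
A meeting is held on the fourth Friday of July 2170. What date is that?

July 27, 2170

July 1, 2170 is a Sunday.
The first Friday is therefore July 6 (5 days later).
The fourth Friday is 6 + 3×7 = July 27.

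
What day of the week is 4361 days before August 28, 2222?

Aug 28, 2222 is a Wednesday.
4361 mod 7 = 0, so 4361 days before a Wednesday is Wednesday − 0 = Wednesday.

Wednesday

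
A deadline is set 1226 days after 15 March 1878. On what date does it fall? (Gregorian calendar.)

+365 (one year) → Mar 15, 1879 (861 left).
+366 (one year; includes Feb 29, 1880) → Mar 15, 1880 (495 left).
+365 (one year) → Mar 15, 1881 (130 left).
Mar has 31 days: +17 → Apr 1, 1881 (113 left).
Apr has 30 days: +30 → May 1, 1881 (83 left).
May has 31 days: +31 → Jun 1, 1881 (52 left).
Jun has 30 days: +30 → Jul 1, 1881 (22 left).
+22 → Jul 23, 1881.

July 23, 1881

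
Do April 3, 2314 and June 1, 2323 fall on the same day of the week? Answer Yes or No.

From Apr 3, 2314 to Jun 1, 2323 is 3346 days.
3346 mod 7 = 0, so they are the same weekday.
(Apr 3, 2314 is a Friday; Jun 1, 2323 is a Friday.)

Yes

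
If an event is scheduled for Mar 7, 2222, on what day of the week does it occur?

Thursday

Doomsday rule: the anchor day for the 2200s is Friday. For year 22: 22÷12 = 1 r 10, and 10÷4 = 2, so 1+10+2 = 13.
Friday + 13 ≡ Thursday — that's 2222's doomsday.
In March the doomsday date is Mar 14.
Mar 7 is 7 days before Mar 14; 7 mod 7 = 0, so Thursday − 0 = Thursday.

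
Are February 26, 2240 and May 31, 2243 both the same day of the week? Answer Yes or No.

From Feb 26, 2240 to May 31, 2243 is 1190 days.
1190 mod 7 = 0, so they are the same weekday.
(Feb 26, 2240 is a Wednesday; May 31, 2243 is a Wednesday.)

Yes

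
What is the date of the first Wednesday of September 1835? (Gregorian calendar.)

September 1, 1835 is a Tuesday.
The first Wednesday is therefore September 2 (1 days later).

September 2, 1835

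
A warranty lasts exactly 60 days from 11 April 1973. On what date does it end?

June 10, 1973

Apr has 30 days: +20 → May 1, 1973 (40 left).
May has 31 days: +31 → Jun 1, 1973 (9 left).
+9 → Jun 10, 1973.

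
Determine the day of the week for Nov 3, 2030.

Sunday

Doomsday rule: the anchor day for the 2000s is Tuesday. For year 30: 30÷12 = 2 r 6, and 6÷4 = 1, so 2+6+1 = 9.
Tuesday + 9 ≡ Thursday — that's 2030's doomsday.
In November the doomsday date is Nov 7.
Nov 3 is 4 days before Nov 7; 4 mod 7 = 4, so Thursday − 4 = Sunday.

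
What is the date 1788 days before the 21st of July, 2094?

−365 (one year) → Jul 21, 2093 (1423 left).
−365 (one year) → Jul 21, 2092 (1058 left).
−366 (one year; includes Feb 29, 2092) → Jul 21, 2091 (692 left).
−365 (one year) → Jul 21, 2090 (327 left).
−21 → Jun 30, 2090 (end of Jun, 30 days; 306 left).
−30 → May 31, 2090 (end of May, 31 days; 276 left).
−31 → Apr 30, 2090 (end of Apr, 30 days; 245 left).
−30 → Mar 31, 2090 (end of Mar, 31 days; 215 left).
−31 → Feb 28, 2090 (end of Feb, 28 days; 184 left).
−28 → Jan 31, 2090 (end of Jan, 31 days; 156 left).
−31 → Dec 31, 2089 (end of Dec, 31 days; 125 left).
−31 → Nov 30, 2089 (end of Nov, 30 days; 94 left).
−30 → Oct 31, 2089 (end of Oct, 31 days; 64 left).
−31 → Sep 30, 2089 (end of Sep, 30 days; 33 left).
−30 → Aug 31, 2089 (end of Aug, 31 days; 3 left).
−3 → Aug 28, 2089.

August 28, 2089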